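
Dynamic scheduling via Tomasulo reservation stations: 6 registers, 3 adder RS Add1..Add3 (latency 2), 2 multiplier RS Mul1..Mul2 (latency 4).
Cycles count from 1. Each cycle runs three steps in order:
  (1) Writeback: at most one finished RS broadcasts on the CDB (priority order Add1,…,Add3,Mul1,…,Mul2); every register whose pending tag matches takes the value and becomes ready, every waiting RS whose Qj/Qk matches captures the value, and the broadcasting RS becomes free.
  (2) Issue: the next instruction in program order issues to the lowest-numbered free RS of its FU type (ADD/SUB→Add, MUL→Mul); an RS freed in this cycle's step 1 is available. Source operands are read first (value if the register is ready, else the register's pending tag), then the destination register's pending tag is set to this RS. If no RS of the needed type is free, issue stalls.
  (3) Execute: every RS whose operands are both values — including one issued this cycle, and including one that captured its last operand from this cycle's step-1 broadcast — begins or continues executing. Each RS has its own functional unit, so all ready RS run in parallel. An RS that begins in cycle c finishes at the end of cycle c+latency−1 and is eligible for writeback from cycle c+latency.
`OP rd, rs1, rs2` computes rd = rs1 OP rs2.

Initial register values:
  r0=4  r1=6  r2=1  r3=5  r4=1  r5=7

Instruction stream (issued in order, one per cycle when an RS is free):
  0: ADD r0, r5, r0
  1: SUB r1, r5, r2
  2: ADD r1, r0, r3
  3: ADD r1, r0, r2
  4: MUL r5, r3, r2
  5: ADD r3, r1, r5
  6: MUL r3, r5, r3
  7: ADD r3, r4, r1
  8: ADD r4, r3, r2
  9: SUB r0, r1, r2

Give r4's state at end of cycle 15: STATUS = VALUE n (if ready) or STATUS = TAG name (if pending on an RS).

STATUS = VALUE 14

  c1: issue ADD r0<-Add1  regs: r0:Add1,r1:6,r2:1,r3:5,r4:1,r5:7
  c2: issue SUB r1<-Add2  regs: r0:Add1,r1:Add2,r2:1,r3:5,r4:1,r5:7
  c3: CDB Add1=11; issue ADD r1<-Add1  regs: r0:11,r1:Add1,r2:1,r3:5,r4:1,r5:7
  c4: CDB Add2=6; issue ADD r1<-Add2  regs: r0:11,r1:Add2,r2:1,r3:5,r4:1,r5:7
  c5: CDB Add1=16; issue MUL r5<-Mul1  regs: r0:11,r1:Add2,r2:1,r3:5,r4:1,r5:Mul1
  c6: CDB Add2=12; issue ADD r3<-Add1  regs: r0:11,r1:12,r2:1,r3:Add1,r4:1,r5:Mul1
  c7: issue MUL r3<-Mul2  regs: r0:11,r1:12,r2:1,r3:Mul2,r4:1,r5:Mul1
  c8: issue ADD r3<-Add2  regs: r0:11,r1:12,r2:1,r3:Add2,r4:1,r5:Mul1
  c9: CDB Mul1=5; issue ADD r4<-Add3  regs: r0:11,r1:12,r2:1,r3:Add2,r4:Add3,r5:5
  c10: CDB Add2=13; issue SUB r0<-Add2  regs: r0:Add2,r1:12,r2:1,r3:13,r4:Add3,r5:5
  c11: CDB Add1=17  regs: r0:Add2,r1:12,r2:1,r3:13,r4:Add3,r5:5
  c12: CDB Add2=11  regs: r0:11,r1:12,r2:1,r3:13,r4:Add3,r5:5
  c13: CDB Add3=14  regs: r0:11,r1:12,r2:1,r3:13,r4:14,r5:5
  c14: -  regs: r0:11,r1:12,r2:1,r3:13,r4:14,r5:5
  c15: CDB Mul2=85  regs: r0:11,r1:12,r2:1,r3:13,r4:14,r5:5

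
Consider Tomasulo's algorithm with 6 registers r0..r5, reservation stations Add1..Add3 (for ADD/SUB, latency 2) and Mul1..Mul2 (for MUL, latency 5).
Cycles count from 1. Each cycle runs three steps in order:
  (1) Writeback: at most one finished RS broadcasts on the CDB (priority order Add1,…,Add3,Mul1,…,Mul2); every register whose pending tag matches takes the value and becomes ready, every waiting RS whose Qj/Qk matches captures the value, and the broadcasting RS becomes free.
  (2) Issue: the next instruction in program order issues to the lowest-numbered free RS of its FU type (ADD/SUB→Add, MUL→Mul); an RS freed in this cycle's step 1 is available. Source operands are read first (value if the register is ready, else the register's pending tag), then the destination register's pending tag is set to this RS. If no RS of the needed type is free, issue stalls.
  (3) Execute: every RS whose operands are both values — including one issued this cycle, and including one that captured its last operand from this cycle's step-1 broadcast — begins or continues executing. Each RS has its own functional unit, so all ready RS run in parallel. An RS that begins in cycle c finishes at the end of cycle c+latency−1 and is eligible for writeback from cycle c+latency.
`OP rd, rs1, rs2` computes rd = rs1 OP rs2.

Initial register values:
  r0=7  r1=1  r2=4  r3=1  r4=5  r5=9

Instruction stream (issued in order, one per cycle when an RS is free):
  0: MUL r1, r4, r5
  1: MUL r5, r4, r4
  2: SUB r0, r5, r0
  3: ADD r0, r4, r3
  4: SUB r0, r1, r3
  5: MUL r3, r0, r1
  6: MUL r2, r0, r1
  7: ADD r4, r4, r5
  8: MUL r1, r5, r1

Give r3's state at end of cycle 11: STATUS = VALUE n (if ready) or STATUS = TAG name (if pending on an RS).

c1: issue MUL r1<-Mul1 | r0:7,r1:Mul1,r2:4,r3:1,r4:5,r5:9
c2: issue MUL r5<-Mul2 | r0:7,r1:Mul1,r2:4,r3:1,r4:5,r5:Mul2
c3: issue SUB r0<-Add1 | r0:Add1,r1:Mul1,r2:4,r3:1,r4:5,r5:Mul2
c4: issue ADD r0<-Add2 | r0:Add2,r1:Mul1,r2:4,r3:1,r4:5,r5:Mul2
c5: issue SUB r0<-Add3 | r0:Add3,r1:Mul1,r2:4,r3:1,r4:5,r5:Mul2
c6: CDB Add2=6; stall | r0:Add3,r1:Mul1,r2:4,r3:1,r4:5,r5:Mul2
c7: CDB Mul1=45; issue MUL r3<-Mul1 | r0:Add3,r1:45,r2:4,r3:Mul1,r4:5,r5:Mul2
c8: CDB Mul2=25; issue MUL r2<-Mul2 | r0:Add3,r1:45,r2:Mul2,r3:Mul1,r4:5,r5:25
c9: CDB Add3=44; issue ADD r4<-Add2 | r0:44,r1:45,r2:Mul2,r3:Mul1,r4:Add2,r5:25
c10: CDB Add1=18; stall | r0:44,r1:45,r2:Mul2,r3:Mul1,r4:Add2,r5:25
c11: CDB Add2=30; stall | r0:44,r1:45,r2:Mul2,r3:Mul1,r4:30,r5:25

STATUS = TAG Mul1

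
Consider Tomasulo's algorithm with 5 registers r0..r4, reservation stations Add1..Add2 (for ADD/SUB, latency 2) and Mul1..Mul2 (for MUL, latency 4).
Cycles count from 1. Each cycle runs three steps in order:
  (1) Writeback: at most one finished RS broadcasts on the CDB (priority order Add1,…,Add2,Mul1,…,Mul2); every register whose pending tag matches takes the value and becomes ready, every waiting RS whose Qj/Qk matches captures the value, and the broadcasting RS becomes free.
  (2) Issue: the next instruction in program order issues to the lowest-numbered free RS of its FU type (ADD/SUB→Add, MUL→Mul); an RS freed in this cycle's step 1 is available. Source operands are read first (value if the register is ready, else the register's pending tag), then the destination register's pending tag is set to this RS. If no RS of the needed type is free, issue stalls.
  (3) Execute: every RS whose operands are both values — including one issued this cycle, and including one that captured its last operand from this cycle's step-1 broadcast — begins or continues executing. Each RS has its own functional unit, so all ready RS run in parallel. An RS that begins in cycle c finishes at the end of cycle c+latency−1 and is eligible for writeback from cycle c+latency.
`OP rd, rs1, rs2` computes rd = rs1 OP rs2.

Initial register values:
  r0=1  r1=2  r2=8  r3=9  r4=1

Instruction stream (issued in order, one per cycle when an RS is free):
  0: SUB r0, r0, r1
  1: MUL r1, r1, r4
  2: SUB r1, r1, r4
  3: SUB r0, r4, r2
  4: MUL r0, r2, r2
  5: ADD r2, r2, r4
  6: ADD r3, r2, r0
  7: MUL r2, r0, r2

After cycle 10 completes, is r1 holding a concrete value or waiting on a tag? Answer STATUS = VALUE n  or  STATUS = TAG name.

  c1: issue SUB r0<-Add1  regs: r0:Add1,r1:2,r2:8,r3:9,r4:1
  c2: issue MUL r1<-Mul1  regs: r0:Add1,r1:Mul1,r2:8,r3:9,r4:1
  c3: CDB Add1=-1; issue SUB r1<-Add1  regs: r0:-1,r1:Add1,r2:8,r3:9,r4:1
  c4: issue SUB r0<-Add2  regs: r0:Add2,r1:Add1,r2:8,r3:9,r4:1
  c5: issue MUL r0<-Mul2  regs: r0:Mul2,r1:Add1,r2:8,r3:9,r4:1
  c6: CDB Add2=-7; issue ADD r2<-Add2  regs: r0:Mul2,r1:Add1,r2:Add2,r3:9,r4:1
  c7: CDB Mul1=2; stall  regs: r0:Mul2,r1:Add1,r2:Add2,r3:9,r4:1
  c8: CDB Add2=9; issue ADD r3<-Add2  regs: r0:Mul2,r1:Add1,r2:9,r3:Add2,r4:1
  c9: CDB Add1=1; issue MUL r2<-Mul1  regs: r0:Mul2,r1:1,r2:Mul1,r3:Add2,r4:1
  c10: CDB Mul2=64  regs: r0:64,r1:1,r2:Mul1,r3:Add2,r4:1

STATUS = VALUE 1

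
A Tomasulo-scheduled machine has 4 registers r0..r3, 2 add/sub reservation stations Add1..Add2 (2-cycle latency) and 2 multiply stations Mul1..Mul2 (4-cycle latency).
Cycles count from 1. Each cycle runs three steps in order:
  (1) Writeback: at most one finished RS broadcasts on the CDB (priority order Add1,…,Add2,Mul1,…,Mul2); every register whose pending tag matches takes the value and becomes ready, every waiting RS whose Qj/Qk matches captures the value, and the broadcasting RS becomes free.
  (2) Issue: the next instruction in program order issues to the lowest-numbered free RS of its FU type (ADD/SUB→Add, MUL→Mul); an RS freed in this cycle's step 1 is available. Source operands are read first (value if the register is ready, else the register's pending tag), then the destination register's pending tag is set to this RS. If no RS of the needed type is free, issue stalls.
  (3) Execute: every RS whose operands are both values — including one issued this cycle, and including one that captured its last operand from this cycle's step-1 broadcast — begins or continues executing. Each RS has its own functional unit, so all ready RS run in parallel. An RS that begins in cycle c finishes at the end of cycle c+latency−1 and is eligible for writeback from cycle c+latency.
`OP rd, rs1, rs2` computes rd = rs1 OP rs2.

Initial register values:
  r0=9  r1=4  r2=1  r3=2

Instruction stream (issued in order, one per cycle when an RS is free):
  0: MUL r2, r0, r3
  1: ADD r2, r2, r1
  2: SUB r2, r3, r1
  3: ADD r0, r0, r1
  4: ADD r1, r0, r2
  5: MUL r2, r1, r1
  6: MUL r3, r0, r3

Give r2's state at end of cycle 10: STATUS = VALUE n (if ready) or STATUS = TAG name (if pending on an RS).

STATUS = TAG Mul1

c1: issue MUL r2<-Mul1 | r0:9,r1:4,r2:Mul1,r3:2
c2: issue ADD r2<-Add1 | r0:9,r1:4,r2:Add1,r3:2
c3: issue SUB r2<-Add2 | r0:9,r1:4,r2:Add2,r3:2
c4: stall | r0:9,r1:4,r2:Add2,r3:2
c5: CDB Add2=-2; issue ADD r0<-Add2 | r0:Add2,r1:4,r2:-2,r3:2
c6: CDB Mul1=18; stall | r0:Add2,r1:4,r2:-2,r3:2
c7: CDB Add2=13; issue ADD r1<-Add2 | r0:13,r1:Add2,r2:-2,r3:2
c8: CDB Add1=22; issue MUL r2<-Mul1 | r0:13,r1:Add2,r2:Mul1,r3:2
c9: CDB Add2=11; issue MUL r3<-Mul2 | r0:13,r1:11,r2:Mul1,r3:Mul2
c10: - | r0:13,r1:11,r2:Mul1,r3:Mul2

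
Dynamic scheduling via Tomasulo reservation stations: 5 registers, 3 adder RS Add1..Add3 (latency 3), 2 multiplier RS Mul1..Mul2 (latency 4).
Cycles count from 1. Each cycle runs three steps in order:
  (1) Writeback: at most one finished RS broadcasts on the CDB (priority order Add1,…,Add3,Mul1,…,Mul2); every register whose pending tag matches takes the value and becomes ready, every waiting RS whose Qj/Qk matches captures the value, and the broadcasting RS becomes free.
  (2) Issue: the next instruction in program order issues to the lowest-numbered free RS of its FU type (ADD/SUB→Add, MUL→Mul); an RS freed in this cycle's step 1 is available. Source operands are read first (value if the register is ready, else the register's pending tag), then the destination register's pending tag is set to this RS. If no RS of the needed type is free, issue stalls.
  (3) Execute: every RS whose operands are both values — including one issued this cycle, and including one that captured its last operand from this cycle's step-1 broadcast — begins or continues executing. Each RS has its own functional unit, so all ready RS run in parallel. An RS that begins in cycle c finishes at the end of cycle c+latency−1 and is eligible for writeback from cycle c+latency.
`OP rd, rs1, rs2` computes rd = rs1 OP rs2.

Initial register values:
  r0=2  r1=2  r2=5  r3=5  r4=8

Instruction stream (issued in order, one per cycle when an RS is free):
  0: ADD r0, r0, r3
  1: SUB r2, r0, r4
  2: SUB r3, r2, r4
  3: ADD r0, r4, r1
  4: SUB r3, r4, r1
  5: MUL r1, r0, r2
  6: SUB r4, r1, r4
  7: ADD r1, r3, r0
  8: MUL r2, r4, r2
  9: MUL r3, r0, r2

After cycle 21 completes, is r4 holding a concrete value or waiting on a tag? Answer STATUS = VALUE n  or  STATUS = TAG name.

STATUS = VALUE -18

  c1: issue ADD r0<-Add1  regs: r0:Add1,r1:2,r2:5,r3:5,r4:8
  c2: issue SUB r2<-Add2  regs: r0:Add1,r1:2,r2:Add2,r3:5,r4:8
  c3: issue SUB r3<-Add3  regs: r0:Add1,r1:2,r2:Add2,r3:Add3,r4:8
  c4: CDB Add1=7; issue ADD r0<-Add1  regs: r0:Add1,r1:2,r2:Add2,r3:Add3,r4:8
  c5: stall  regs: r0:Add1,r1:2,r2:Add2,r3:Add3,r4:8
  c6: stall  regs: r0:Add1,r1:2,r2:Add2,r3:Add3,r4:8
  c7: CDB Add1=10; issue SUB r3<-Add1  regs: r0:10,r1:2,r2:Add2,r3:Add1,r4:8
  c8: CDB Add2=-1; issue MUL r1<-Mul1  regs: r0:10,r1:Mul1,r2:-1,r3:Add1,r4:8
  c9: issue SUB r4<-Add2  regs: r0:10,r1:Mul1,r2:-1,r3:Add1,r4:Add2
  c10: CDB Add1=6; issue ADD r1<-Add1  regs: r0:10,r1:Add1,r2:-1,r3:6,r4:Add2
  c11: CDB Add3=-9; issue MUL r2<-Mul2  regs: r0:10,r1:Add1,r2:Mul2,r3:6,r4:Add2
  c12: CDB Mul1=-10; issue MUL r3<-Mul1  regs: r0:10,r1:Add1,r2:Mul2,r3:Mul1,r4:Add2
  c13: CDB Add1=16  regs: r0:10,r1:16,r2:Mul2,r3:Mul1,r4:Add2
  c14: -  regs: r0:10,r1:16,r2:Mul2,r3:Mul1,r4:Add2
  c15: CDB Add2=-18  regs: r0:10,r1:16,r2:Mul2,r3:Mul1,r4:-18
  c16: -  regs: r0:10,r1:16,r2:Mul2,r3:Mul1,r4:-18
  c17: -  regs: r0:10,r1:16,r2:Mul2,r3:Mul1,r4:-18
  c18: -  regs: r0:10,r1:16,r2:Mul2,r3:Mul1,r4:-18
  c19: CDB Mul2=18  regs: r0:10,r1:16,r2:18,r3:Mul1,r4:-18
  c20: -  regs: r0:10,r1:16,r2:18,r3:Mul1,r4:-18
  c21: -  regs: r0:10,r1:16,r2:18,r3:Mul1,r4:-18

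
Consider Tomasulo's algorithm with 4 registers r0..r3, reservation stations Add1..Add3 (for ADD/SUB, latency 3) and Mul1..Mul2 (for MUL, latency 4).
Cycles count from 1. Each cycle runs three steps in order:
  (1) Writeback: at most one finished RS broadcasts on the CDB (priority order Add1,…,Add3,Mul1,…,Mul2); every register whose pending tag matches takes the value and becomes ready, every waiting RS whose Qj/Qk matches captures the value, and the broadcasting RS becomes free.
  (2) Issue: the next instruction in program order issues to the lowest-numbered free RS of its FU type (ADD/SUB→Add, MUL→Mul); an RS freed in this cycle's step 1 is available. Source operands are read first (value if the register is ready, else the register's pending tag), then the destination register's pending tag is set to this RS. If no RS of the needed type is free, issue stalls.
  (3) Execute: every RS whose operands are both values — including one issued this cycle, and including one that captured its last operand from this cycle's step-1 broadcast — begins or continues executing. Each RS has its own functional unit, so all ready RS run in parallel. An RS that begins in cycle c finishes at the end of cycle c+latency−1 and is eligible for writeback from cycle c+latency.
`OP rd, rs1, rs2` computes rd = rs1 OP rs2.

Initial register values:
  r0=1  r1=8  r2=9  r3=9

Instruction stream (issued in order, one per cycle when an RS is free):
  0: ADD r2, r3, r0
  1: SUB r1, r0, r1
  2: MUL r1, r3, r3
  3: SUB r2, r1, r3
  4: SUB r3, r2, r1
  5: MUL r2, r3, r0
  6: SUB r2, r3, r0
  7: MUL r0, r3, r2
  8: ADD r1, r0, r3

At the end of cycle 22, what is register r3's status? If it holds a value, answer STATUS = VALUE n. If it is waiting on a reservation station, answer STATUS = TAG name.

cycle 1: issue ADD r2<-Add1 // r0:1,r1:8,r2:Add1,r3:9
cycle 2: issue SUB r1<-Add2 // r0:1,r1:Add2,r2:Add1,r3:9
cycle 3: issue MUL r1<-Mul1 // r0:1,r1:Mul1,r2:Add1,r3:9
cycle 4: CDB Add1=10; issue SUB r2<-Add1 // r0:1,r1:Mul1,r2:Add1,r3:9
cycle 5: CDB Add2=-7; issue SUB r3<-Add2 // r0:1,r1:Mul1,r2:Add1,r3:Add2
cycle 6: issue MUL r2<-Mul2 // r0:1,r1:Mul1,r2:Mul2,r3:Add2
cycle 7: CDB Mul1=81; issue SUB r2<-Add3 // r0:1,r1:81,r2:Add3,r3:Add2
cycle 8: issue MUL r0<-Mul1 // r0:Mul1,r1:81,r2:Add3,r3:Add2
cycle 9: stall // r0:Mul1,r1:81,r2:Add3,r3:Add2
cycle 10: CDB Add1=72; issue ADD r1<-Add1 // r0:Mul1,r1:Add1,r2:Add3,r3:Add2
cycle 11: - // r0:Mul1,r1:Add1,r2:Add3,r3:Add2
cycle 12: - // r0:Mul1,r1:Add1,r2:Add3,r3:Add2
cycle 13: CDB Add2=-9 // r0:Mul1,r1:Add1,r2:Add3,r3:-9
cycle 14: - // r0:Mul1,r1:Add1,r2:Add3,r3:-9
cycle 15: - // r0:Mul1,r1:Add1,r2:Add3,r3:-9
cycle 16: CDB Add3=-10 // r0:Mul1,r1:Add1,r2:-10,r3:-9
cycle 17: CDB Mul2=-9 // r0:Mul1,r1:Add1,r2:-10,r3:-9
cycle 18: - // r0:Mul1,r1:Add1,r2:-10,r3:-9
cycle 19: - // r0:Mul1,r1:Add1,r2:-10,r3:-9
cycle 20: CDB Mul1=90 // r0:90,r1:Add1,r2:-10,r3:-9
cycle 21: - // r0:90,r1:Add1,r2:-10,r3:-9
cycle 22: - // r0:90,r1:Add1,r2:-10,r3:-9

STATUS = VALUE -9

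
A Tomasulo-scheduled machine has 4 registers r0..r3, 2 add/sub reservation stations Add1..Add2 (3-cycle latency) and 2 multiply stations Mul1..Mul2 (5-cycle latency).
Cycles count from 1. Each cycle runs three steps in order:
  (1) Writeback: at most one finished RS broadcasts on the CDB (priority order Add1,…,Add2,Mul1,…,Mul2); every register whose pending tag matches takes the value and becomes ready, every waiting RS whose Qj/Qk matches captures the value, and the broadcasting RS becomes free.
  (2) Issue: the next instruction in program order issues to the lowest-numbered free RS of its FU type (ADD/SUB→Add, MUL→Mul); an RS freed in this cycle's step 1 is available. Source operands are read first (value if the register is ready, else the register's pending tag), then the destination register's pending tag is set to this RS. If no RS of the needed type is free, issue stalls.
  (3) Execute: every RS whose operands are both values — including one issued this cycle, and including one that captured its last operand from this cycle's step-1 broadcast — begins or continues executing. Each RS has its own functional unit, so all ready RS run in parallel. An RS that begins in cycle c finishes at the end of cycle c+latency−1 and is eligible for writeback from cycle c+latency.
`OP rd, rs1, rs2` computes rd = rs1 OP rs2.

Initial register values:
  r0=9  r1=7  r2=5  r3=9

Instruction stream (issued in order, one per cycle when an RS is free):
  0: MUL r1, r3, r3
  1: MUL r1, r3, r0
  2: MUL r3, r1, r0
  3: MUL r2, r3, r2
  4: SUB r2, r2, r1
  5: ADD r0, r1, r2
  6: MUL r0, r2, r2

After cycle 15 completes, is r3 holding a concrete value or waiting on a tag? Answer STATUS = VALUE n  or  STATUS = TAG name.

  c1: issue MUL r1<-Mul1  regs: r0:9,r1:Mul1,r2:5,r3:9
  c2: issue MUL r1<-Mul2  regs: r0:9,r1:Mul2,r2:5,r3:9
  c3: stall  regs: r0:9,r1:Mul2,r2:5,r3:9
  c4: stall  regs: r0:9,r1:Mul2,r2:5,r3:9
  c5: stall  regs: r0:9,r1:Mul2,r2:5,r3:9
  c6: CDB Mul1=81; issue MUL r3<-Mul1  regs: r0:9,r1:Mul2,r2:5,r3:Mul1
  c7: CDB Mul2=81; issue MUL r2<-Mul2  regs: r0:9,r1:81,r2:Mul2,r3:Mul1
  c8: issue SUB r2<-Add1  regs: r0:9,r1:81,r2:Add1,r3:Mul1
  c9: issue ADD r0<-Add2  regs: r0:Add2,r1:81,r2:Add1,r3:Mul1
  c10: stall  regs: r0:Add2,r1:81,r2:Add1,r3:Mul1
  c11: stall  regs: r0:Add2,r1:81,r2:Add1,r3:Mul1
  c12: CDB Mul1=729; issue MUL r0<-Mul1  regs: r0:Mul1,r1:81,r2:Add1,r3:729
  c13: -  regs: r0:Mul1,r1:81,r2:Add1,r3:729
  c14: -  regs: r0:Mul1,r1:81,r2:Add1,r3:729
  c15: -  regs: r0:Mul1,r1:81,r2:Add1,r3:729

STATUS = VALUE 729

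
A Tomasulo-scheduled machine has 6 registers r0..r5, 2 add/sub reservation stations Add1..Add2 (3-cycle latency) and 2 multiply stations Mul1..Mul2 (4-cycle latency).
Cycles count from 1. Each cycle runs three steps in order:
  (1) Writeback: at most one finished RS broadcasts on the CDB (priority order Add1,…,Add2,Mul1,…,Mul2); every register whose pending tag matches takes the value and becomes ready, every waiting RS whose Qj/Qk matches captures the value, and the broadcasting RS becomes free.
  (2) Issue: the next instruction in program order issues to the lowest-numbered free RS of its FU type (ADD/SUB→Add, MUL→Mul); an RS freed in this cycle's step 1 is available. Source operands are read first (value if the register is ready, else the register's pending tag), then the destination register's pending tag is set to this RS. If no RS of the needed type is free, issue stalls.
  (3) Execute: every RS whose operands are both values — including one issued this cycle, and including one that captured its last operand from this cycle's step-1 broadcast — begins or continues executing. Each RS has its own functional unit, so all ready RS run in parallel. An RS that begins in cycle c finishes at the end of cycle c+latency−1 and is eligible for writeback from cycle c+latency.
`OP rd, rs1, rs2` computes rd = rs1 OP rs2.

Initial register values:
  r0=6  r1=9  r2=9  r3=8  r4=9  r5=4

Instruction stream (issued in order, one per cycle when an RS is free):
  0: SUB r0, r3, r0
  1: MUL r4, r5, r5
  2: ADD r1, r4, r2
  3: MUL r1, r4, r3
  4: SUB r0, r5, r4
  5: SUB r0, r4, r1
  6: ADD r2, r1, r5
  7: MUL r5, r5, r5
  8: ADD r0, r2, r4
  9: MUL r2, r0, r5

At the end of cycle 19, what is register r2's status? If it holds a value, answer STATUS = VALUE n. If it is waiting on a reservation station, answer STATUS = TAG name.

STATUS = TAG Mul2

cycle 1: issue SUB r0<-Add1 // r0:Add1,r1:9,r2:9,r3:8,r4:9,r5:4
cycle 2: issue MUL r4<-Mul1 // r0:Add1,r1:9,r2:9,r3:8,r4:Mul1,r5:4
cycle 3: issue ADD r1<-Add2 // r0:Add1,r1:Add2,r2:9,r3:8,r4:Mul1,r5:4
cycle 4: CDB Add1=2; issue MUL r1<-Mul2 // r0:2,r1:Mul2,r2:9,r3:8,r4:Mul1,r5:4
cycle 5: issue SUB r0<-Add1 // r0:Add1,r1:Mul2,r2:9,r3:8,r4:Mul1,r5:4
cycle 6: CDB Mul1=16; stall // r0:Add1,r1:Mul2,r2:9,r3:8,r4:16,r5:4
cycle 7: stall // r0:Add1,r1:Mul2,r2:9,r3:8,r4:16,r5:4
cycle 8: stall // r0:Add1,r1:Mul2,r2:9,r3:8,r4:16,r5:4
cycle 9: CDB Add1=-12; issue SUB r0<-Add1 // r0:Add1,r1:Mul2,r2:9,r3:8,r4:16,r5:4
cycle 10: CDB Add2=25; issue ADD r2<-Add2 // r0:Add1,r1:Mul2,r2:Add2,r3:8,r4:16,r5:4
cycle 11: CDB Mul2=128; issue MUL r5<-Mul1 // r0:Add1,r1:128,r2:Add2,r3:8,r4:16,r5:Mul1
cycle 12: stall // r0:Add1,r1:128,r2:Add2,r3:8,r4:16,r5:Mul1
cycle 13: stall // r0:Add1,r1:128,r2:Add2,r3:8,r4:16,r5:Mul1
cycle 14: CDB Add1=-112; issue ADD r0<-Add1 // r0:Add1,r1:128,r2:Add2,r3:8,r4:16,r5:Mul1
cycle 15: CDB Add2=132; issue MUL r2<-Mul2 // r0:Add1,r1:128,r2:Mul2,r3:8,r4:16,r5:Mul1
cycle 16: CDB Mul1=16 // r0:Add1,r1:128,r2:Mul2,r3:8,r4:16,r5:16
cycle 17: - // r0:Add1,r1:128,r2:Mul2,r3:8,r4:16,r5:16
cycle 18: CDB Add1=148 // r0:148,r1:128,r2:Mul2,r3:8,r4:16,r5:16
cycle 19: - // r0:148,r1:128,r2:Mul2,r3:8,r4:16,r5:16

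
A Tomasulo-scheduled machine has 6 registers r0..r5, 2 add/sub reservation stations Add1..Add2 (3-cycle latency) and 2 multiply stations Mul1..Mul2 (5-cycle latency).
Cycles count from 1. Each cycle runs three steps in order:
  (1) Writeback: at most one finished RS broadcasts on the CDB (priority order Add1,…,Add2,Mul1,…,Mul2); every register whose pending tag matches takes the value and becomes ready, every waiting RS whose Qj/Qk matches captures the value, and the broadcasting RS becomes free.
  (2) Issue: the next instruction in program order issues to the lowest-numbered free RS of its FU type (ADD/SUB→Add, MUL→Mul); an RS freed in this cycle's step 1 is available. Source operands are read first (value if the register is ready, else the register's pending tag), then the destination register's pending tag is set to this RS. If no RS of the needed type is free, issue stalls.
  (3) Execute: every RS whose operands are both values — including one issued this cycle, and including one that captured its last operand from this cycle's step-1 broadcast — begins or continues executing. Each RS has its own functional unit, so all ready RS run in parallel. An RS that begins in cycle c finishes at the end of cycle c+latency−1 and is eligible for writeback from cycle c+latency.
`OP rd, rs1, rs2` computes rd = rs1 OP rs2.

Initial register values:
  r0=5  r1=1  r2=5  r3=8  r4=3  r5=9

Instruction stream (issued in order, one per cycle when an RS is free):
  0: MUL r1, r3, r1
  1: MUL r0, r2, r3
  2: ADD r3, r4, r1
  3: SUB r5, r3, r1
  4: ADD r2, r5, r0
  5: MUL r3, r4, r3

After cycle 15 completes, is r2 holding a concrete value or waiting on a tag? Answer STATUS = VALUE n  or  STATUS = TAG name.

STATUS = VALUE 43

  c1: issue MUL r1<-Mul1  regs: r0:5,r1:Mul1,r2:5,r3:8,r4:3,r5:9
  c2: issue MUL r0<-Mul2  regs: r0:Mul2,r1:Mul1,r2:5,r3:8,r4:3,r5:9
  c3: issue ADD r3<-Add1  regs: r0:Mul2,r1:Mul1,r2:5,r3:Add1,r4:3,r5:9
  c4: issue SUB r5<-Add2  regs: r0:Mul2,r1:Mul1,r2:5,r3:Add1,r4:3,r5:Add2
  c5: stall  regs: r0:Mul2,r1:Mul1,r2:5,r3:Add1,r4:3,r5:Add2
  c6: CDB Mul1=8; stall  regs: r0:Mul2,r1:8,r2:5,r3:Add1,r4:3,r5:Add2
  c7: CDB Mul2=40; stall  regs: r0:40,r1:8,r2:5,r3:Add1,r4:3,r5:Add2
  c8: stall  regs: r0:40,r1:8,r2:5,r3:Add1,r4:3,r5:Add2
  c9: CDB Add1=11; issue ADD r2<-Add1  regs: r0:40,r1:8,r2:Add1,r3:11,r4:3,r5:Add2
  c10: issue MUL r3<-Mul1  regs: r0:40,r1:8,r2:Add1,r3:Mul1,r4:3,r5:Add2
  c11: -  regs: r0:40,r1:8,r2:Add1,r3:Mul1,r4:3,r5:Add2
  c12: CDB Add2=3  regs: r0:40,r1:8,r2:Add1,r3:Mul1,r4:3,r5:3
  c13: -  regs: r0:40,r1:8,r2:Add1,r3:Mul1,r4:3,r5:3
  c14: -  regs: r0:40,r1:8,r2:Add1,r3:Mul1,r4:3,r5:3
  c15: CDB Add1=43  regs: r0:40,r1:8,r2:43,r3:Mul1,r4:3,r5:3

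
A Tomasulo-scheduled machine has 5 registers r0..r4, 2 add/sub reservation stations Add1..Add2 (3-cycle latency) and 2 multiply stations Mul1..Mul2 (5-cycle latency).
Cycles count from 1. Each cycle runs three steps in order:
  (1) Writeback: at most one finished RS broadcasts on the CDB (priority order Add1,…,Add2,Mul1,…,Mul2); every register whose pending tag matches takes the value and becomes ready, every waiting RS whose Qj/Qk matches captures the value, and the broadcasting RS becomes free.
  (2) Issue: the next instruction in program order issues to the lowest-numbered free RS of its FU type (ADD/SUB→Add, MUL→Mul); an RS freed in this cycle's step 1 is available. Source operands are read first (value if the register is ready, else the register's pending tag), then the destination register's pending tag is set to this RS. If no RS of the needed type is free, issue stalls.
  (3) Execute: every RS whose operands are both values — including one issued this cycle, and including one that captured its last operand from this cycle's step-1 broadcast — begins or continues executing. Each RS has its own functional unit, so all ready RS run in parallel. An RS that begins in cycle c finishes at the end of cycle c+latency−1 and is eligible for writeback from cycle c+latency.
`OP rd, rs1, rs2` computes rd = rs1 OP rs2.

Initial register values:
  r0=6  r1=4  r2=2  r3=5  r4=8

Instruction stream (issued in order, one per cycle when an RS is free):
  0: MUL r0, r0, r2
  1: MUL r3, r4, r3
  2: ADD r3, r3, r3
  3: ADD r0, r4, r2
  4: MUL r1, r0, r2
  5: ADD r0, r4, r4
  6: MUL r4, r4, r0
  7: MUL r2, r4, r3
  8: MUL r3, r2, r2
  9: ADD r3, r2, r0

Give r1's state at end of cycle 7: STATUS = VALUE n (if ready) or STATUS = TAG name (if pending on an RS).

c1: issue MUL r0<-Mul1 | r0:Mul1,r1:4,r2:2,r3:5,r4:8
c2: issue MUL r3<-Mul2 | r0:Mul1,r1:4,r2:2,r3:Mul2,r4:8
c3: issue ADD r3<-Add1 | r0:Mul1,r1:4,r2:2,r3:Add1,r4:8
c4: issue ADD r0<-Add2 | r0:Add2,r1:4,r2:2,r3:Add1,r4:8
c5: stall | r0:Add2,r1:4,r2:2,r3:Add1,r4:8
c6: CDB Mul1=12; issue MUL r1<-Mul1 | r0:Add2,r1:Mul1,r2:2,r3:Add1,r4:8
c7: CDB Add2=10; issue ADD r0<-Add2 | r0:Add2,r1:Mul1,r2:2,r3:Add1,r4:8

STATUS = TAG Mul1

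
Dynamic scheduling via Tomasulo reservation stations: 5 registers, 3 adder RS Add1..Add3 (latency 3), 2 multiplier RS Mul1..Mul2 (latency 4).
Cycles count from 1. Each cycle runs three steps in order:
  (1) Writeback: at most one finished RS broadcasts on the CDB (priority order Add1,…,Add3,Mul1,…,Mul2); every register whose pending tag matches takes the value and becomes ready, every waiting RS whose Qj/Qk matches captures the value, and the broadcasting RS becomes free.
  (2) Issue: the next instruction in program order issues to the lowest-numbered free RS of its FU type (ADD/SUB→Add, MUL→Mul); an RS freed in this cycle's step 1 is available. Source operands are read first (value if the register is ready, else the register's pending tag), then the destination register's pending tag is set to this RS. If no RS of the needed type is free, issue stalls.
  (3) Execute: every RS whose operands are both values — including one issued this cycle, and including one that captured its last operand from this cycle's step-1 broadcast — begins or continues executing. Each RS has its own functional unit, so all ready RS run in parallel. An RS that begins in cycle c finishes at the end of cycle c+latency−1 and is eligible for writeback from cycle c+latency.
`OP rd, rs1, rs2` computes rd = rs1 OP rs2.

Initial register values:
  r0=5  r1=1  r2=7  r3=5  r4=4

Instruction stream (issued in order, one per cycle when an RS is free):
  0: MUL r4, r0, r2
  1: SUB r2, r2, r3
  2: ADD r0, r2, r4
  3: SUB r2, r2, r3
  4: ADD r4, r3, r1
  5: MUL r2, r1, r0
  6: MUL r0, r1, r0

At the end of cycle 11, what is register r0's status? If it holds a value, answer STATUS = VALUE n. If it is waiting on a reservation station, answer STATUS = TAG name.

STATUS = TAG Mul2

cycle 1: issue MUL r4<-Mul1 // r0:5,r1:1,r2:7,r3:5,r4:Mul1
cycle 2: issue SUB r2<-Add1 // r0:5,r1:1,r2:Add1,r3:5,r4:Mul1
cycle 3: issue ADD r0<-Add2 // r0:Add2,r1:1,r2:Add1,r3:5,r4:Mul1
cycle 4: issue SUB r2<-Add3 // r0:Add2,r1:1,r2:Add3,r3:5,r4:Mul1
cycle 5: CDB Add1=2; issue ADD r4<-Add1 // r0:Add2,r1:1,r2:Add3,r3:5,r4:Add1
cycle 6: CDB Mul1=35; issue MUL r2<-Mul1 // r0:Add2,r1:1,r2:Mul1,r3:5,r4:Add1
cycle 7: issue MUL r0<-Mul2 // r0:Mul2,r1:1,r2:Mul1,r3:5,r4:Add1
cycle 8: CDB Add1=6 // r0:Mul2,r1:1,r2:Mul1,r3:5,r4:6
cycle 9: CDB Add2=37 // r0:Mul2,r1:1,r2:Mul1,r3:5,r4:6
cycle 10: CDB Add3=-3 // r0:Mul2,r1:1,r2:Mul1,r3:5,r4:6
cycle 11: - // r0:Mul2,r1:1,r2:Mul1,r3:5,r4:6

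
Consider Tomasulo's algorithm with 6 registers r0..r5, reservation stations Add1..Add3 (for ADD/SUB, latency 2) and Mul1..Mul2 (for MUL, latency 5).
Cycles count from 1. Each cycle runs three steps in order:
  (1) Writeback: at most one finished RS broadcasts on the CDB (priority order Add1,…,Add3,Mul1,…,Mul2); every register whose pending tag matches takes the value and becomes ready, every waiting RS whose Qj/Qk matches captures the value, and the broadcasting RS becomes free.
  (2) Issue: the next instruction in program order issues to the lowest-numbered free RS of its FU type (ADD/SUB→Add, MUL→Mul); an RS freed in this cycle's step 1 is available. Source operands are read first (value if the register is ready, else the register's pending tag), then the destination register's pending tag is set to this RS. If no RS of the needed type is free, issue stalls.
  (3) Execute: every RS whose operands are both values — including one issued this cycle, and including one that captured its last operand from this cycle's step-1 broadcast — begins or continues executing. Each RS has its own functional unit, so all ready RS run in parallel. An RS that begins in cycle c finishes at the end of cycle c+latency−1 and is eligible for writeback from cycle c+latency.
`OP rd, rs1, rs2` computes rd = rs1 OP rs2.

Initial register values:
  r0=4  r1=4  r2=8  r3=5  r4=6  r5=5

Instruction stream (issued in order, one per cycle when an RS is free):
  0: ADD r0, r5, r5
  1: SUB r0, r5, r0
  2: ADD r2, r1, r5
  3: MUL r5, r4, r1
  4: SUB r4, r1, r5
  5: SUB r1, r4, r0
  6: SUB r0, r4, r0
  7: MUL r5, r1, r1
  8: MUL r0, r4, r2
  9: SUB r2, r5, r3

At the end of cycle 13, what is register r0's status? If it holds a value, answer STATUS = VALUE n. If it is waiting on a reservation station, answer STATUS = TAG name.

STATUS = TAG Mul1

c1: issue ADD r0<-Add1 | r0:Add1,r1:4,r2:8,r3:5,r4:6,r5:5
c2: issue SUB r0<-Add2 | r0:Add2,r1:4,r2:8,r3:5,r4:6,r5:5
c3: CDB Add1=10; issue ADD r2<-Add1 | r0:Add2,r1:4,r2:Add1,r3:5,r4:6,r5:5
c4: issue MUL r5<-Mul1 | r0:Add2,r1:4,r2:Add1,r3:5,r4:6,r5:Mul1
c5: CDB Add1=9; issue SUB r4<-Add1 | r0:Add2,r1:4,r2:9,r3:5,r4:Add1,r5:Mul1
c6: CDB Add2=-5; issue SUB r1<-Add2 | r0:-5,r1:Add2,r2:9,r3:5,r4:Add1,r5:Mul1
c7: issue SUB r0<-Add3 | r0:Add3,r1:Add2,r2:9,r3:5,r4:Add1,r5:Mul1
c8: issue MUL r5<-Mul2 | r0:Add3,r1:Add2,r2:9,r3:5,r4:Add1,r5:Mul2
c9: CDB Mul1=24; issue MUL r0<-Mul1 | r0:Mul1,r1:Add2,r2:9,r3:5,r4:Add1,r5:Mul2
c10: stall | r0:Mul1,r1:Add2,r2:9,r3:5,r4:Add1,r5:Mul2
c11: CDB Add1=-20; issue SUB r2<-Add1 | r0:Mul1,r1:Add2,r2:Add1,r3:5,r4:-20,r5:Mul2
c12: - | r0:Mul1,r1:Add2,r2:Add1,r3:5,r4:-20,r5:Mul2
c13: CDB Add2=-15 | r0:Mul1,r1:-15,r2:Add1,r3:5,r4:-20,r5:Mul2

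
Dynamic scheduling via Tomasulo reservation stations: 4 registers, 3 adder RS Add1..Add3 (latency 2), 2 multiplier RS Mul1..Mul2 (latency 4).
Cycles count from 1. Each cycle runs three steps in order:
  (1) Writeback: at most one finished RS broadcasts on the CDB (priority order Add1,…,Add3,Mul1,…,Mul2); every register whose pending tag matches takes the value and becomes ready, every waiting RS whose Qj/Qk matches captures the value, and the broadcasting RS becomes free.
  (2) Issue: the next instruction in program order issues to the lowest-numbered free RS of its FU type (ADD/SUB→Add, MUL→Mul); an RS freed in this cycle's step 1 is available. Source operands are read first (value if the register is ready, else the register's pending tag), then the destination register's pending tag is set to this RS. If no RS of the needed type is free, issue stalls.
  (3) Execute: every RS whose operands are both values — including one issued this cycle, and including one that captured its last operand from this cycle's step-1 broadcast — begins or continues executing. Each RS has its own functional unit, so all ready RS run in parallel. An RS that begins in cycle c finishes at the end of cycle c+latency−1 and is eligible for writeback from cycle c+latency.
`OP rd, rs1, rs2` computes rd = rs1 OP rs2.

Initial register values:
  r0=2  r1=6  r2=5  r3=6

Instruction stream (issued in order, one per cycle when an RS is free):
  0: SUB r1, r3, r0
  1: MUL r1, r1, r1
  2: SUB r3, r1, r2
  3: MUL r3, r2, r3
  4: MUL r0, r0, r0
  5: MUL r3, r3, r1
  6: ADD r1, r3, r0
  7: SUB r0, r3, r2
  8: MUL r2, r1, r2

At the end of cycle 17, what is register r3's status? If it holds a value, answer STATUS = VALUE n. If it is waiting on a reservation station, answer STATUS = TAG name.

cycle 1: issue SUB r1<-Add1 // r0:2,r1:Add1,r2:5,r3:6
cycle 2: issue MUL r1<-Mul1 // r0:2,r1:Mul1,r2:5,r3:6
cycle 3: CDB Add1=4; issue SUB r3<-Add1 // r0:2,r1:Mul1,r2:5,r3:Add1
cycle 4: issue MUL r3<-Mul2 // r0:2,r1:Mul1,r2:5,r3:Mul2
cycle 5: stall // r0:2,r1:Mul1,r2:5,r3:Mul2
cycle 6: stall // r0:2,r1:Mul1,r2:5,r3:Mul2
cycle 7: CDB Mul1=16; issue MUL r0<-Mul1 // r0:Mul1,r1:16,r2:5,r3:Mul2
cycle 8: stall // r0:Mul1,r1:16,r2:5,r3:Mul2
cycle 9: CDB Add1=11; stall // r0:Mul1,r1:16,r2:5,r3:Mul2
cycle 10: stall // r0:Mul1,r1:16,r2:5,r3:Mul2
cycle 11: CDB Mul1=4; issue MUL r3<-Mul1 // r0:4,r1:16,r2:5,r3:Mul1
cycle 12: issue ADD r1<-Add1 // r0:4,r1:Add1,r2:5,r3:Mul1
cycle 13: CDB Mul2=55; issue SUB r0<-Add2 // r0:Add2,r1:Add1,r2:5,r3:Mul1
cycle 14: issue MUL r2<-Mul2 // r0:Add2,r1:Add1,r2:Mul2,r3:Mul1
cycle 15: - // r0:Add2,r1:Add1,r2:Mul2,r3:Mul1
cycle 16: - // r0:Add2,r1:Add1,r2:Mul2,r3:Mul1
cycle 17: CDB Mul1=880 // r0:Add2,r1:Add1,r2:Mul2,r3:880

STATUS = VALUE 880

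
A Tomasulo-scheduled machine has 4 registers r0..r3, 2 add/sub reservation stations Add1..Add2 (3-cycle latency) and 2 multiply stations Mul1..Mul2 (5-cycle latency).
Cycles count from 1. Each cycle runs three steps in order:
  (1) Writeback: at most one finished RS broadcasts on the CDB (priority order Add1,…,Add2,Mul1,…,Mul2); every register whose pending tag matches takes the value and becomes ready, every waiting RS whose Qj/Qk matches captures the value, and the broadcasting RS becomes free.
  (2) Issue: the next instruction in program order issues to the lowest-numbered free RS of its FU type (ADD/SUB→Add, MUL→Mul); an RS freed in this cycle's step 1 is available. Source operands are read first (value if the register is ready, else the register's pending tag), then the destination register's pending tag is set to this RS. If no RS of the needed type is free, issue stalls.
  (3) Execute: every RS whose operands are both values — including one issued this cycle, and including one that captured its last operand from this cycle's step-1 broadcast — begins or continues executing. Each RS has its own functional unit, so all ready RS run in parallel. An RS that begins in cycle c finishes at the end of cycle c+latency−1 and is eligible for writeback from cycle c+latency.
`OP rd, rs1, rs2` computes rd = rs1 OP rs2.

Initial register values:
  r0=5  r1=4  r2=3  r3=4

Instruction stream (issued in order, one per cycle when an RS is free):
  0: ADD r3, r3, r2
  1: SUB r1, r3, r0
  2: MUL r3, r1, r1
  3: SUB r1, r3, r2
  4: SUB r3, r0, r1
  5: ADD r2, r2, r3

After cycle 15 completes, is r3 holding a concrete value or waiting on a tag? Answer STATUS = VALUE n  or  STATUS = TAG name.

STATUS = TAG Add2

c1: issue ADD r3<-Add1 | r0:5,r1:4,r2:3,r3:Add1
c2: issue SUB r1<-Add2 | r0:5,r1:Add2,r2:3,r3:Add1
c3: issue MUL r3<-Mul1 | r0:5,r1:Add2,r2:3,r3:Mul1
c4: CDB Add1=7; issue SUB r1<-Add1 | r0:5,r1:Add1,r2:3,r3:Mul1
c5: stall | r0:5,r1:Add1,r2:3,r3:Mul1
c6: stall | r0:5,r1:Add1,r2:3,r3:Mul1
c7: CDB Add2=2; issue SUB r3<-Add2 | r0:5,r1:Add1,r2:3,r3:Add2
c8: stall | r0:5,r1:Add1,r2:3,r3:Add2
c9: stall | r0:5,r1:Add1,r2:3,r3:Add2
c10: stall | r0:5,r1:Add1,r2:3,r3:Add2
c11: stall | r0:5,r1:Add1,r2:3,r3:Add2
c12: CDB Mul1=4; stall | r0:5,r1:Add1,r2:3,r3:Add2
c13: stall | r0:5,r1:Add1,r2:3,r3:Add2
c14: stall | r0:5,r1:Add1,r2:3,r3:Add2
c15: CDB Add1=1; issue ADD r2<-Add1 | r0:5,r1:1,r2:Add1,r3:Add2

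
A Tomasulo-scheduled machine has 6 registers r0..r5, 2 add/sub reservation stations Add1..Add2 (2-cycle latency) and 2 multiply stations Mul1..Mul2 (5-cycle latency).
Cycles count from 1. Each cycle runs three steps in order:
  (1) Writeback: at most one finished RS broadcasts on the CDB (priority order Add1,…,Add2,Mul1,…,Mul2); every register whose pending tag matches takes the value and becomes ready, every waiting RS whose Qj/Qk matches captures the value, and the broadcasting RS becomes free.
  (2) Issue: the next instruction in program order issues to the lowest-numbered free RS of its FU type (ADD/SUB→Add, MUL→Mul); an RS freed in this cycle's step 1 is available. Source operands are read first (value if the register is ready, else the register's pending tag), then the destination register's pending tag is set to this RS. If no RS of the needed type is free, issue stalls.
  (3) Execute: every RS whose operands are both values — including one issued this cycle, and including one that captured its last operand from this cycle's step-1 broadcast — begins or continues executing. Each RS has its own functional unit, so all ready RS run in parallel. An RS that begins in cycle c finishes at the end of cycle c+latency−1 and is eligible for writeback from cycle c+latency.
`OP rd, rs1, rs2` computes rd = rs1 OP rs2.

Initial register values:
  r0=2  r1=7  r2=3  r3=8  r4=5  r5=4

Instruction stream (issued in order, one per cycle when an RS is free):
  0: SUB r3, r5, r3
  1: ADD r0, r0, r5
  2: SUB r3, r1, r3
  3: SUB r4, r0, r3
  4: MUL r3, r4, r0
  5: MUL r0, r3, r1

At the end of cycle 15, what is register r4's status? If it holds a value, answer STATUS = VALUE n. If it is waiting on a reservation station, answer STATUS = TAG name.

STATUS = VALUE -5

  c1: issue SUB r3<-Add1  regs: r0:2,r1:7,r2:3,r3:Add1,r4:5,r5:4
  c2: issue ADD r0<-Add2  regs: r0:Add2,r1:7,r2:3,r3:Add1,r4:5,r5:4
  c3: CDB Add1=-4; issue SUB r3<-Add1  regs: r0:Add2,r1:7,r2:3,r3:Add1,r4:5,r5:4
  c4: CDB Add2=6; issue SUB r4<-Add2  regs: r0:6,r1:7,r2:3,r3:Add1,r4:Add2,r5:4
  c5: CDB Add1=11; issue MUL r3<-Mul1  regs: r0:6,r1:7,r2:3,r3:Mul1,r4:Add2,r5:4
  c6: issue MUL r0<-Mul2  regs: r0:Mul2,r1:7,r2:3,r3:Mul1,r4:Add2,r5:4
  c7: CDB Add2=-5  regs: r0:Mul2,r1:7,r2:3,r3:Mul1,r4:-5,r5:4
  c8: -  regs: r0:Mul2,r1:7,r2:3,r3:Mul1,r4:-5,r5:4
  c9: -  regs: r0:Mul2,r1:7,r2:3,r3:Mul1,r4:-5,r5:4
  c10: -  regs: r0:Mul2,r1:7,r2:3,r3:Mul1,r4:-5,r5:4
  c11: -  regs: r0:Mul2,r1:7,r2:3,r3:Mul1,r4:-5,r5:4
  c12: CDB Mul1=-30  regs: r0:Mul2,r1:7,r2:3,r3:-30,r4:-5,r5:4
  c13: -  regs: r0:Mul2,r1:7,r2:3,r3:-30,r4:-5,r5:4
  c14: -  regs: r0:Mul2,r1:7,r2:3,r3:-30,r4:-5,r5:4
  c15: -  regs: r0:Mul2,r1:7,r2:3,r3:-30,r4:-5,r5:4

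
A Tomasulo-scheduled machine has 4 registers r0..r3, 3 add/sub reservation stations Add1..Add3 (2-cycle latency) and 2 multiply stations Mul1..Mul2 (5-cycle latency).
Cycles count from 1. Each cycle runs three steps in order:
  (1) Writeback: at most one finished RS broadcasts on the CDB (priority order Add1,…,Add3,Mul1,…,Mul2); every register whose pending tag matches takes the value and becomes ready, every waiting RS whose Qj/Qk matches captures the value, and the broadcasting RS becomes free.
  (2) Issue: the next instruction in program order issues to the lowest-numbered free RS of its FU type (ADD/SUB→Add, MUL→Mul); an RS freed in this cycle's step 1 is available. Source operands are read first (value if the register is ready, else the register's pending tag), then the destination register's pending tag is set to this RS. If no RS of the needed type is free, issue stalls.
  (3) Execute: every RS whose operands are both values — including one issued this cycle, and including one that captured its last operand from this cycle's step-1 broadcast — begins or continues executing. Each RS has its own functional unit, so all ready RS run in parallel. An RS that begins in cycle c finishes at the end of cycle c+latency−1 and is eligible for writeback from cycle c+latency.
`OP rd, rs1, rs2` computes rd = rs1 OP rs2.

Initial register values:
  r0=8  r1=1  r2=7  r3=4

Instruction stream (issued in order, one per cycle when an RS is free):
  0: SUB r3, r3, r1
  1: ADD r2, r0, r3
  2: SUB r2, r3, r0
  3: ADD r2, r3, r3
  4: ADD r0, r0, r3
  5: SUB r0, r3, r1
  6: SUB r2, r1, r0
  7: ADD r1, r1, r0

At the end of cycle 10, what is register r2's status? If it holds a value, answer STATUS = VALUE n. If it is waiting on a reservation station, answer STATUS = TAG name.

c1: issue SUB r3<-Add1 | r0:8,r1:1,r2:7,r3:Add1
c2: issue ADD r2<-Add2 | r0:8,r1:1,r2:Add2,r3:Add1
c3: CDB Add1=3; issue SUB r2<-Add1 | r0:8,r1:1,r2:Add1,r3:3
c4: issue ADD r2<-Add3 | r0:8,r1:1,r2:Add3,r3:3
c5: CDB Add1=-5; issue ADD r0<-Add1 | r0:Add1,r1:1,r2:Add3,r3:3
c6: CDB Add2=11; issue SUB r0<-Add2 | r0:Add2,r1:1,r2:Add3,r3:3
c7: CDB Add1=11; issue SUB r2<-Add1 | r0:Add2,r1:1,r2:Add1,r3:3
c8: CDB Add2=2; issue ADD r1<-Add2 | r0:2,r1:Add2,r2:Add1,r3:3
c9: CDB Add3=6 | r0:2,r1:Add2,r2:Add1,r3:3
c10: CDB Add1=-1 | r0:2,r1:Add2,r2:-1,r3:3

STATUS = VALUE -1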